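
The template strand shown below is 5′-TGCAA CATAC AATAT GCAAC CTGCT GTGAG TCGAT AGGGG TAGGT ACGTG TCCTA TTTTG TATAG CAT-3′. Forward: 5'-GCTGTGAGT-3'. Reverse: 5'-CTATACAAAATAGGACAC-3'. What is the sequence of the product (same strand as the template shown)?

Scanning the template, GCTGTGAGT occurs at positions 23–31; this primer anneals to the bottom strand there with its 3' end pointing downstream.
Taking the reverse complement of CTATACAAAATAGGACAC gives GTGTCCTATTTTGTATAG, found at positions 48–65 on the template; the primer anneals here to the top strand with its 3' end pointing upstream.
The product is the template from position 23 through 65 (43 bp).

5'-GCTGTGAGTCGATAGGGGTAGGTACGTGTCCTATTTTGTATAG-3'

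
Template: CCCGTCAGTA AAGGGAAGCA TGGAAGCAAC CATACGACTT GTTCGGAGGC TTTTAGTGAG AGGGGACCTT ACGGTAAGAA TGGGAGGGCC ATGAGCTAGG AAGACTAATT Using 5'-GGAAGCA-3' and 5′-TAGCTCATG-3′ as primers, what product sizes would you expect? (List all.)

The forward primer GGAAGCA matches the top strand at positions 14–20, 22–28.
The reverse primer's reverse complement is CATGAGCTA, matching at positions 90–98.
Each forward site pairs with the reverse site to give a product ending at position 98: sizes 85, 77 bp.

85 bp, 77 bp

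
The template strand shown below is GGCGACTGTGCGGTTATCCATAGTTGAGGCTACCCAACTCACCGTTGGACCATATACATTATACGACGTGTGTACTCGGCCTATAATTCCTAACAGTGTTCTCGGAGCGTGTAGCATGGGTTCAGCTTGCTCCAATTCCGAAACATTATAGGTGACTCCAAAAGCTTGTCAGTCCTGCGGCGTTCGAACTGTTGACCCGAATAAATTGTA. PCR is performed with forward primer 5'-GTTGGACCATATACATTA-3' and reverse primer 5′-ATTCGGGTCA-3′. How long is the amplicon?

159 bp

The forward primer matches the template at positions 44–61.
Taking the reverse complement of ATTCGGGTCA gives TGACCCGAAT, found at positions 193–202 on the template; the primer anneals here to the top strand with its 3' end pointing upstream.
Product length = (reverse-primer end) − (forward-primer start) + 1 = 202 − 44 + 1 = 159 bp.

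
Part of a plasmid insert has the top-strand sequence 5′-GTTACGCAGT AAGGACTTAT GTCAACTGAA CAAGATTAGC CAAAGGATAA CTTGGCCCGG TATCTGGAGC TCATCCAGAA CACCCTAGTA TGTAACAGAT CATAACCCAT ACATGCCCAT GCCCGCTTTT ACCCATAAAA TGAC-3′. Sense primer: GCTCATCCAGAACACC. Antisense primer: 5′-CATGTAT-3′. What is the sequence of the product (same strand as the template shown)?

5'-GCTCATCCAGAACACCCTAGTATGTAACAGATCATAACCCATACATG-3'

Scanning the template, GCTCATCCAGAACACC occurs at positions 69–84; this primer anneals to the bottom strand there with its 3' end pointing downstream.
Reverse complement of the reverse primer: ATACATG. This occurs on the top strand at positions 109–115.
The product is the template from position 69 through 115 (47 bp).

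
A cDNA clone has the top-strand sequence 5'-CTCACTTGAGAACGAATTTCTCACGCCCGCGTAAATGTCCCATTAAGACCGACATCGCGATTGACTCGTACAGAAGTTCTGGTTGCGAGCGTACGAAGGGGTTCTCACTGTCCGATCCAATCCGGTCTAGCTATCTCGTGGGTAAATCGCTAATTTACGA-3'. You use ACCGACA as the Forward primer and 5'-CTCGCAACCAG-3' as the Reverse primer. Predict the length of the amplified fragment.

Scanning the template, ACCGACA occurs at positions 48–54; this primer anneals to the bottom strand there with its 3' end pointing downstream.
The reverse primer's reverse complement is CTGGTTGCGAG, which matches the template at positions 79–89.
The product runs from position 48 to position 89, so its length is 89 − 48 + 1 = 42 bp.

42 bp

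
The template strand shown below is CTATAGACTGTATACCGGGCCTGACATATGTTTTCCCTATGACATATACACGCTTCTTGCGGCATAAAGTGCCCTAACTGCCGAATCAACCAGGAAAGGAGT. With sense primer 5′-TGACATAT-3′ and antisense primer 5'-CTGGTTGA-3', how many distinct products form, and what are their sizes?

Two products: 72 bp, 54 bp

The forward primer TGACATAT matches the top strand at positions 22–29, 40–47.
The reverse primer's reverse complement is TCAACCAG, matching at positions 86–93.
Each forward site pairs with the reverse site to give a product ending at position 93: sizes 72, 54 bp.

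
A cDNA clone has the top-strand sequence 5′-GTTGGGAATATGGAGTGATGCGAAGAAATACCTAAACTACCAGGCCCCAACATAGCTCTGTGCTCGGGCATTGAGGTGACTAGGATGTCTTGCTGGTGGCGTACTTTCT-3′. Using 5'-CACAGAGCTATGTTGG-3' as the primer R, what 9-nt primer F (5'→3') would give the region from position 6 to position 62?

5'-GAATATGGA-3'

The reverse primer's reverse complement CCAACATAGCTCTGTG matches the template at positions 47–62; the product starts at position 6.
The forward primer is identical to the top strand over positions 6–14: GAATATGGA.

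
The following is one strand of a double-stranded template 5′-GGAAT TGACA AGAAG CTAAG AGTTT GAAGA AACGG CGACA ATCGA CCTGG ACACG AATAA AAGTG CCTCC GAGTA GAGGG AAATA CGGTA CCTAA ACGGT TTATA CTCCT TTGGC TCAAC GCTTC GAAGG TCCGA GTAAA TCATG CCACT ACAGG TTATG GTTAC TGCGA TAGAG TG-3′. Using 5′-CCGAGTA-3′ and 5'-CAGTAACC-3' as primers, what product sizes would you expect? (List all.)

The forward primer CCGAGTA matches the top strand at positions 69–75, 132–138.
The reverse primer's reverse complement is GGTTACTG, matching at positions 160–167.
Each forward site pairs with the reverse site to give a product ending at position 167: sizes 99, 36 bp.

99 bp, 36 bp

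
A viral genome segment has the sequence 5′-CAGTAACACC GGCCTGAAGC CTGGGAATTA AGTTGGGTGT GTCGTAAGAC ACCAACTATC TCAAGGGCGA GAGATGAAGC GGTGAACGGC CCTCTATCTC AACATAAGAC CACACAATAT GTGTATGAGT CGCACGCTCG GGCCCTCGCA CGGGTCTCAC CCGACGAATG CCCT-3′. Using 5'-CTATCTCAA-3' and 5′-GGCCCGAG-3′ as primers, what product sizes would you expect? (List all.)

89 bp, 51 bp

The forward primer CTATCTCAA matches the top strand at positions 56–64, 94–102.
The reverse primer's reverse complement is CTCGGGCC, matching at positions 137–144.
Each forward site pairs with the reverse site to give a product ending at position 144: sizes 89, 51 bp.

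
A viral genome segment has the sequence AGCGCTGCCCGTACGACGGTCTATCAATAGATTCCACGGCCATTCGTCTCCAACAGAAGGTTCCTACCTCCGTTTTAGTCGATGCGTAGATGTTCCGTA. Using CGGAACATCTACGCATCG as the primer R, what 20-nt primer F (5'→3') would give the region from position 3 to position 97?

5'-CGCTGCCCGTACGACGGTCT-3'

The reverse primer's reverse complement CGATGCGTAGATGTTCCG matches the template at positions 80–97; the product starts at position 3.
The forward primer is identical to the top strand over positions 3–22: CGCTGCCCGTACGACGGTCT.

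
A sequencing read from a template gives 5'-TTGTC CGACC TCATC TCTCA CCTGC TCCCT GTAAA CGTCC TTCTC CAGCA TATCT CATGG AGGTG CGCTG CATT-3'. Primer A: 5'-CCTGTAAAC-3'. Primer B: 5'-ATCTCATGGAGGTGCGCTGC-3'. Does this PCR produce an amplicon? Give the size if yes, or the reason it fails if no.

Primer A (CCTGTAAAC) matches the top strand at positions 28–36 (3' end points downstream).
Primer B (ATCTCATGGAGGTGCGCTGC) also matches the top strand directly, at positions 52–71 — its reverse complement GCAGCGCACCTCCATGAGAT is not present.
Both primers anneal to the bottom strand with 3' ends pointing the same way, so neither can prime synthesis back toward the other.

No product — both primers anneal to the same strand and extend in the same direction.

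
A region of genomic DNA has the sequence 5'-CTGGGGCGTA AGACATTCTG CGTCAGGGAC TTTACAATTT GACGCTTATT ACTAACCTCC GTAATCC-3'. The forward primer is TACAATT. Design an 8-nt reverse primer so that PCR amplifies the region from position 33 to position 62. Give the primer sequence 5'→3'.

5'-ACGGAGGT-3'

The product's 3' end on the top strand is position 62.
The reverse primer anneals to the top strand over positions 55–62, i.e. to ACCTCCGT.
Its sequence written 5'→3' is the reverse complement: ACGGAGGT.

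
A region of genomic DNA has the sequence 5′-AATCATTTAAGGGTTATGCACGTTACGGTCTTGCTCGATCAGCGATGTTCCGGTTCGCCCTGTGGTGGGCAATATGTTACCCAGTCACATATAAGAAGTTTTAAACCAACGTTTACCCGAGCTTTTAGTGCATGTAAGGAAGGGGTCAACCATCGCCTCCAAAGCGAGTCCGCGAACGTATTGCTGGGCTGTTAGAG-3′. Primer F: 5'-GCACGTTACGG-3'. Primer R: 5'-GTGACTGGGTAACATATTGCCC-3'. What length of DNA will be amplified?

71 bp

Forward primer GCACGTTACGG is found on the top strand at positions 18–28.
Reverse complement of the reverse primer: GGGCAATATGTTACCCAGTCAC. This occurs on the top strand at positions 67–88.
Product length = (reverse-primer end) − (forward-primer start) + 1 = 88 − 18 + 1 = 71 bp.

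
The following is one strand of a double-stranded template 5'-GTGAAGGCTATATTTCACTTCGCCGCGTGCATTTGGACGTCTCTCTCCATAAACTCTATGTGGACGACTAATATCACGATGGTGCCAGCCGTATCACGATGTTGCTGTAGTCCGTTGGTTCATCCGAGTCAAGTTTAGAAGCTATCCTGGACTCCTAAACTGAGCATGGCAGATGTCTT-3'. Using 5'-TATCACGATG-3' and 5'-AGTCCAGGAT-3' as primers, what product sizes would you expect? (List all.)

82 bp, 62 bp

The forward primer TATCACGATG matches the top strand at positions 72–81, 92–101.
The reverse primer's reverse complement is ATCCTGGACT, matching at positions 144–153.
Each forward site pairs with the reverse site to give a product ending at position 153: sizes 82, 62 bp.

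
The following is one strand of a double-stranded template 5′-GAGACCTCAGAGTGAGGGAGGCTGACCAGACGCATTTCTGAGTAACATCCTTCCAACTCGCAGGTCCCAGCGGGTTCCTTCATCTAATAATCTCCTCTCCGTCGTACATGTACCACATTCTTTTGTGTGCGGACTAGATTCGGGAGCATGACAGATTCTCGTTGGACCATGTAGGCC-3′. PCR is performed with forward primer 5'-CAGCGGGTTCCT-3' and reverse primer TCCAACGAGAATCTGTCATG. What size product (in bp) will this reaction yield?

99 bp

Scanning the template, CAGCGGGTTCCT occurs at positions 68–79; this primer anneals to the bottom strand there with its 3' end pointing downstream.
Reverse complement of the reverse primer: CATGACAGATTCTCGTTGGA. This occurs on the top strand at positions 147–166.
Amplicon spans positions 68–166: 99 bp.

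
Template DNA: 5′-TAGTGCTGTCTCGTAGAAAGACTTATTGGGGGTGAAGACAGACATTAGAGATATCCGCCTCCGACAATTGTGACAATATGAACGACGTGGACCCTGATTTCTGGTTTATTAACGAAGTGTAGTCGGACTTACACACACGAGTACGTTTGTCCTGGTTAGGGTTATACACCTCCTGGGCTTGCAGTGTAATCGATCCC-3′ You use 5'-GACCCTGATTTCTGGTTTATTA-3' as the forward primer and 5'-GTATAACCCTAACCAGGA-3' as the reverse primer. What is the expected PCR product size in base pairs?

The forward primer matches the template at positions 90–111.
Reverse complement of the reverse primer: TCCTGGTTAGGGTTATAC. This occurs on the top strand at positions 150–167.
Amplicon spans positions 90–167: 78 bp.

78 bp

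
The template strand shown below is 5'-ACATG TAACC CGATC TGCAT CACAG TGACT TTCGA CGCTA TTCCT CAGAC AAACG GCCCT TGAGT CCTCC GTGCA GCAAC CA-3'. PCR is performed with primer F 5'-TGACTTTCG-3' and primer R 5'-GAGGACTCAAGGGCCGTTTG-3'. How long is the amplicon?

44 bp

Scanning the template, TGACTTTCG occurs at positions 26–34; this primer anneals to the bottom strand there with its 3' end pointing downstream.
Reverse complement of the reverse primer: CAAACGGCCCTTGAGTCCTC. This occurs on the top strand at positions 50–69.
The product runs from position 26 to position 69, so its length is 69 − 26 + 1 = 44 bp.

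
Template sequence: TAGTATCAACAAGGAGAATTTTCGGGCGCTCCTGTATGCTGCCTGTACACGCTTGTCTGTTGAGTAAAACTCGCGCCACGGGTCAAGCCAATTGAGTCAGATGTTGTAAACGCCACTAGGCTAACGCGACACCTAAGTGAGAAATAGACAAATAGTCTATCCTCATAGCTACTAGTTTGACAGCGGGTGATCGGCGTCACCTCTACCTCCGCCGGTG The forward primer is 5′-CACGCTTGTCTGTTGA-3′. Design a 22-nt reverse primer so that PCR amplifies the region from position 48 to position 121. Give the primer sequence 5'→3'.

The product's 3' end on the top strand is position 121.
The reverse primer anneals to the top strand over positions 100–121, i.e. to GATGTTGTAAACGCCACTAGGC.
Its sequence written 5'→3' is the reverse complement: GCCTAGTGGCGTTTACAACATC.

5'-GCCTAGTGGCGTTTACAACATC-3'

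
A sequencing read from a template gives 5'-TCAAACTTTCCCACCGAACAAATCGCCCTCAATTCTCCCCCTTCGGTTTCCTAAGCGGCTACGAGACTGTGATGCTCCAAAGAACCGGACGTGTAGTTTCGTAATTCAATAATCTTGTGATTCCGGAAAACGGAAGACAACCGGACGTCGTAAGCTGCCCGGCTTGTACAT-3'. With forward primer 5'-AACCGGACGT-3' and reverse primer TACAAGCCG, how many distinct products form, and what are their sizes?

Two products: 86 bp, 30 bp

The forward primer AACCGGACGT matches the top strand at positions 83–92, 139–148.
The reverse primer's reverse complement is CGGCTTGTA, matching at positions 160–168.
Each forward site pairs with the reverse site to give a product ending at position 168: sizes 86, 30 bp.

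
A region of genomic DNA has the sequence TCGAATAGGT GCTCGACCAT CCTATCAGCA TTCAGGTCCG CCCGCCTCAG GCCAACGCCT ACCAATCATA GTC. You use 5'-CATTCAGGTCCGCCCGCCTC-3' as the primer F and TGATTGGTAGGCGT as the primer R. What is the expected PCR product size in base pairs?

Scanning the template, CATTCAGGTCCGCCCGCCTC occurs at positions 29–48; this primer anneals to the bottom strand there with its 3' end pointing downstream.
The reverse primer's reverse complement is ACGCCTACCAATCA, which matches the template at positions 55–68.
Product length = (reverse-primer end) − (forward-primer start) + 1 = 68 − 29 + 1 = 40 bp.

40 bp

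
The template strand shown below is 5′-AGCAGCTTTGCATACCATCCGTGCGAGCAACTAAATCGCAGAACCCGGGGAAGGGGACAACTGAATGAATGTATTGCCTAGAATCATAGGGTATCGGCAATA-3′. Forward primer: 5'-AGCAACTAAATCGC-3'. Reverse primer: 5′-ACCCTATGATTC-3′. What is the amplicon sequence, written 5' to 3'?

Forward primer AGCAACTAAATCGC is found on the top strand at positions 26–39.
The reverse primer's reverse complement is GAATCATAGGGT, which matches the template at positions 81–92.
The product is the template from position 26 through 92 (67 bp).

5'-AGCAACTAAATCGCAGAACCCGGGGAAGGGGACAACTGAATGAATGTATTGCCTAGAATCATAGGGT-3'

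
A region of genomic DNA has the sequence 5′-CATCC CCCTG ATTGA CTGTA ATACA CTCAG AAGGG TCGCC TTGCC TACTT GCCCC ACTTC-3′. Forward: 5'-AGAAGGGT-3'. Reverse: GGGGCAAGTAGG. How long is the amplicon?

27 bp

Scanning the template, AGAAGGGT occurs at positions 29–36; this primer anneals to the bottom strand there with its 3' end pointing downstream.
Taking the reverse complement of GGGGCAAGTAGG gives CCTACTTGCCCC, found at positions 44–55 on the template; the primer anneals here to the top strand with its 3' end pointing upstream.
Product length = (reverse-primer end) − (forward-primer start) + 1 = 55 − 29 + 1 = 27 bp.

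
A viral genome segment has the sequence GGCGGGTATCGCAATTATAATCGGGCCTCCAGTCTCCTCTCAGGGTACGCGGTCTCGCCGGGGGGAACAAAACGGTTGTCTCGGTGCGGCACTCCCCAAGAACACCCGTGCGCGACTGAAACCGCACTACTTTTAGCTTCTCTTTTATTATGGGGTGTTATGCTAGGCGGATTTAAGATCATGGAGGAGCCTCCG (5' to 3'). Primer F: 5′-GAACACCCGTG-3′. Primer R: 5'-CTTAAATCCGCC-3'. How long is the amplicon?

78 bp

Forward primer GAACACCCGTG is found on the top strand at positions 100–110.
The reverse primer's reverse complement is GGCGGATTTAAG, which matches the template at positions 166–177.
Product length = (reverse-primer end) − (forward-primer start) + 1 = 177 − 100 + 1 = 78 bp.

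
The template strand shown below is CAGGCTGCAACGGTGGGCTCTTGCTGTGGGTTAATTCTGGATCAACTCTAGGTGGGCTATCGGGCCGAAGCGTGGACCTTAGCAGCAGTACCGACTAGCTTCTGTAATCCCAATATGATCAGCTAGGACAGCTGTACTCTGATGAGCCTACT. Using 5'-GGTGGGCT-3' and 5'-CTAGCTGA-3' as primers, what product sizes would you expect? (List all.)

115 bp, 76 bp

The forward primer GGTGGGCT matches the top strand at positions 12–19, 51–58.
The reverse primer's reverse complement is TCAGCTAG, matching at positions 119–126.
Each forward site pairs with the reverse site to give a product ending at position 126: sizes 115, 76 bp.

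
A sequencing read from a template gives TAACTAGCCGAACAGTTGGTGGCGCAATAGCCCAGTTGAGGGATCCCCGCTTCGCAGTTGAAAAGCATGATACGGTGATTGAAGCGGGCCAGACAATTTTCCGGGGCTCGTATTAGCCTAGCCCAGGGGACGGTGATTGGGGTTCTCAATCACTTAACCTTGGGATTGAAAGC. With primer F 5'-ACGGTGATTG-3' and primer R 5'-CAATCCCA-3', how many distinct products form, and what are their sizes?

Two products: 97 bp, 39 bp

The forward primer ACGGTGATTG matches the top strand at positions 72–81, 130–139.
The reverse primer's reverse complement is TGGGATTG, matching at positions 161–168.
Each forward site pairs with the reverse site to give a product ending at position 168: sizes 97, 39 bp.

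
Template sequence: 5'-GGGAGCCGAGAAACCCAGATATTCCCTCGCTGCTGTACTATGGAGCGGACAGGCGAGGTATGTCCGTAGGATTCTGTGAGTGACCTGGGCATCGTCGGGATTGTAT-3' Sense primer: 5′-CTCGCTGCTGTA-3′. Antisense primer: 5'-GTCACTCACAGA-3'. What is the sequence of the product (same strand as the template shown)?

The forward primer matches the template at positions 26–37.
The reverse primer's reverse complement is TCTGTGAGTGAC, which matches the template at positions 73–84.
The product is the template from position 26 through 84 (59 bp).

5'-CTCGCTGCTGTACTATGGAGCGGACAGGCGAGGTATGTCCGTAGGATTCTGTGAGTGAC-3'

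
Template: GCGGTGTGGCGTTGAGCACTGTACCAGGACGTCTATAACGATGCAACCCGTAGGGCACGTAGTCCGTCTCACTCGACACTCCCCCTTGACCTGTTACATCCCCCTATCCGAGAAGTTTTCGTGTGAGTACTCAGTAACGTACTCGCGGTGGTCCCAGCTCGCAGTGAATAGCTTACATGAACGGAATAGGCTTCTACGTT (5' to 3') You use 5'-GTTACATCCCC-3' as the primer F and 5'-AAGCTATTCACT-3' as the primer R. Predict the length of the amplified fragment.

Forward primer GTTACATCCCC is found on the top strand at positions 93–103.
The reverse primer's reverse complement is AGTGAATAGCTT, which matches the template at positions 163–174.
Amplicon spans positions 93–174: 82 bp.

82 bp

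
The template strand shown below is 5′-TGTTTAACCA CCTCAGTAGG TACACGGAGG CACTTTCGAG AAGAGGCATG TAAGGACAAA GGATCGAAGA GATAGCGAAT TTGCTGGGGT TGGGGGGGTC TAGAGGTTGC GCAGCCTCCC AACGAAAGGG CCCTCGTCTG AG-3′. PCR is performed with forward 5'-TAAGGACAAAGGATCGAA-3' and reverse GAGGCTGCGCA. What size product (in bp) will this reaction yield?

The forward primer matches the template at positions 51–68.
Reverse complement of the reverse primer: TGCGCAGCCTC. This occurs on the top strand at positions 108–118.
The product runs from position 51 to position 118, so its length is 118 − 51 + 1 = 68 bp.

68 bp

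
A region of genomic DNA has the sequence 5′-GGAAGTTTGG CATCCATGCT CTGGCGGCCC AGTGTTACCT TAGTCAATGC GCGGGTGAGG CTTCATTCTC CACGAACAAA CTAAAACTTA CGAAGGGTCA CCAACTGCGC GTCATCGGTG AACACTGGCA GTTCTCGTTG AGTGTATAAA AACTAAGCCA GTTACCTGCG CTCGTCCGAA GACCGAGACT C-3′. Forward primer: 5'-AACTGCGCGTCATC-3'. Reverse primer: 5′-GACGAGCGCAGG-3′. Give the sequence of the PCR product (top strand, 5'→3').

Scanning the template, AACTGCGCGTCATC occurs at positions 103–116; this primer anneals to the bottom strand there with its 3' end pointing downstream.
Taking the reverse complement of GACGAGCGCAGG gives CCTGCGCTCGTC, found at positions 165–176 on the template; the primer anneals here to the top strand with its 3' end pointing upstream.
The product is the template from position 103 through 176 (74 bp).

5'-AACTGCGCGTCATCGGTGAACACTGGCAGTTCTCGTTGAGTGTATAAAAACTAAGCCAGTTACCTGCGCTCGTC-3'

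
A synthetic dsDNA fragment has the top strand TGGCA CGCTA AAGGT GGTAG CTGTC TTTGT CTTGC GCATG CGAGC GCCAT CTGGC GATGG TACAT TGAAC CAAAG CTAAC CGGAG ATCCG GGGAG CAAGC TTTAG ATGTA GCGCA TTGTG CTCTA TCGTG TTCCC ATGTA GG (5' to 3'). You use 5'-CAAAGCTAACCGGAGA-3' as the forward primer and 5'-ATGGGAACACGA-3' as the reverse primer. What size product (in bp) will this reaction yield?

67 bp

The forward primer matches the template at positions 71–86.
The reverse primer's reverse complement is TCGTGTTCCCAT, which matches the template at positions 126–137.
Amplicon spans positions 71–137: 67 bp.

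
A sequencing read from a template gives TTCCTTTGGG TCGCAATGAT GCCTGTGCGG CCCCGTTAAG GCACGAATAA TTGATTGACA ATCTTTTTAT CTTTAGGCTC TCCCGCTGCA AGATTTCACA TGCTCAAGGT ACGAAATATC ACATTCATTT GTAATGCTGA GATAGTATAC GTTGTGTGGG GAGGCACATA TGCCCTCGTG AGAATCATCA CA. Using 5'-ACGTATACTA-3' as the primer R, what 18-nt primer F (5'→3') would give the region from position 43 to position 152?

The reverse primer's reverse complement TAGTATACGT matches the template at positions 143–152; the product starts at position 43.
The forward primer is identical to the top strand over positions 43–60: ACGAATAATTGATTGACA.

5'-ACGAATAATTGATTGACA-3'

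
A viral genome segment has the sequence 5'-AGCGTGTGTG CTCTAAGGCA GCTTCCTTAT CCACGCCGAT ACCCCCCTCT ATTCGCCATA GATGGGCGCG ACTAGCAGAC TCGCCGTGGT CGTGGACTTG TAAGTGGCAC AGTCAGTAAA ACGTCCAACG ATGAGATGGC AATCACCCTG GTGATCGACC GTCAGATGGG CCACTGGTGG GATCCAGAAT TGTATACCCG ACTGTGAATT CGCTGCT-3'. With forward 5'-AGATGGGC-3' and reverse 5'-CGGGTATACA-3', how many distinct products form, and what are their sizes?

The forward primer AGATGGGC matches the top strand at positions 60–67, 164–171.
The reverse primer's reverse complement is TGTATACCCG, matching at positions 191–200.
Each forward site pairs with the reverse site to give a product ending at position 200: sizes 141, 37 bp.

Two products: 141 bp, 37 bp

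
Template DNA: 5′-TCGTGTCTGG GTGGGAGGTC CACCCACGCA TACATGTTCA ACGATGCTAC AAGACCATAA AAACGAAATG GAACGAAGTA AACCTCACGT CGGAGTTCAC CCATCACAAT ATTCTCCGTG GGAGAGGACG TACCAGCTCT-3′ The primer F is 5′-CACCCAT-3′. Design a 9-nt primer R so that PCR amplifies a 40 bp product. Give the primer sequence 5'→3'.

The forward primer binds at positions 98–104, so a 40 bp product ends at position 98 + 40 − 1 = 137.
The reverse primer anneals to the top strand over positions 129–137, i.e. to CGTACCAGC.
Its sequence written 5'→3' is the reverse complement: GCTGGTACG.

5'-GCTGGTACG-3'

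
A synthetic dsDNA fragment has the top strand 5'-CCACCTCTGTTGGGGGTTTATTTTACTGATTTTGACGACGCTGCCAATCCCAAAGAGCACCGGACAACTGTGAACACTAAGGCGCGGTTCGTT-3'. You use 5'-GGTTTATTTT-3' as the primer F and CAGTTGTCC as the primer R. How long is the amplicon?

Scanning the template, GGTTTATTTT occurs at positions 15–24; this primer anneals to the bottom strand there with its 3' end pointing downstream.
Reverse complement of the reverse primer: GGACAACTG. This occurs on the top strand at positions 62–70.
Amplicon spans positions 15–70: 56 bp.

56 bp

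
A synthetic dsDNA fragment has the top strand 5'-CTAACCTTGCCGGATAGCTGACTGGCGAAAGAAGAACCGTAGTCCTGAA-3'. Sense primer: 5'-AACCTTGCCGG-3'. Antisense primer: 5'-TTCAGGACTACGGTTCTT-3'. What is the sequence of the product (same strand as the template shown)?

Forward primer AACCTTGCCGG is found on the top strand at positions 3–13.
Reverse complement of the reverse primer: AAGAACCGTAGTCCTGAA. This occurs on the top strand at positions 32–49.
The product is the template from position 3 through 49 (47 bp).

5'-AACCTTGCCGGATAGCTGACTGGCGAAAGAAGAACCGTAGTCCTGAA-3'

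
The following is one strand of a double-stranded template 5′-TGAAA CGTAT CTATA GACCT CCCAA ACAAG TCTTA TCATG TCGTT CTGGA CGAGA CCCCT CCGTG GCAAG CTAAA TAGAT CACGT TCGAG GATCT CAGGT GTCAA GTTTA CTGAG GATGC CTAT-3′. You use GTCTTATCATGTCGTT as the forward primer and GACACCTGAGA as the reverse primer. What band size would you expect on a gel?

Forward primer GTCTTATCATGTCGTT is found on the top strand at positions 30–45.
Reverse complement of the reverse primer: TCTCAGGTGTC. This occurs on the top strand at positions 93–103.
Amplicon spans positions 30–103: 74 bp.

74 bp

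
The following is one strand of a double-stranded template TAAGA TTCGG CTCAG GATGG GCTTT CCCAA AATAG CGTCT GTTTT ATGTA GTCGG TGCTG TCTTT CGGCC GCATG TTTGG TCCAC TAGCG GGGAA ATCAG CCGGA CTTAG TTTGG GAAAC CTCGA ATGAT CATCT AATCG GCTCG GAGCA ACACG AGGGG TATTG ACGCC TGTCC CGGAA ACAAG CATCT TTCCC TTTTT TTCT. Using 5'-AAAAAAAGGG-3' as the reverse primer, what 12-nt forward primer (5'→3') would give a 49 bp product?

The reverse primer's reverse complement CCCTTTTTTT matches the template at positions 193–202, so the product ends at position 202.
A 49 bp product then starts at position 202 − 49 + 1 = 154.
The forward primer is identical to the top strand there: CGAGGGGTATTG.

5'-CGAGGGGTATTG-3'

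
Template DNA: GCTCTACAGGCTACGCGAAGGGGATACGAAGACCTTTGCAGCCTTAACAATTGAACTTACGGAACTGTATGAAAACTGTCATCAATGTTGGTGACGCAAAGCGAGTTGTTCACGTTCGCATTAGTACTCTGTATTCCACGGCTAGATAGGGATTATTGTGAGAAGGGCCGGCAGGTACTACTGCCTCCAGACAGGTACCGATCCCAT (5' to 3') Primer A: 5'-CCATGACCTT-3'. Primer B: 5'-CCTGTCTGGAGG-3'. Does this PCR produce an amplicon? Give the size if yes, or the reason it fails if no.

No product — primer A has no binding site in the template.

Primer A (CCATGACCTT) does not match the top strand, and its reverse complement AAGGTCATGG does not match either.
With no annealing site for primer A, no amplification occurs.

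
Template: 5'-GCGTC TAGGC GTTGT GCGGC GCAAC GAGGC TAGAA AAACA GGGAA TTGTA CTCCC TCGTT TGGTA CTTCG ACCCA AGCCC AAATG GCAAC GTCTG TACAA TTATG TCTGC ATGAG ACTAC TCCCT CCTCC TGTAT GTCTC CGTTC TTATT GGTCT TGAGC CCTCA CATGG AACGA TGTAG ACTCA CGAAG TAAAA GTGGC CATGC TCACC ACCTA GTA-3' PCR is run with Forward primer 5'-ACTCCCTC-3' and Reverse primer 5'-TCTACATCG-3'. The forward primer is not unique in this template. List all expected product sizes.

132 bp, 63 bp

The forward primer ACTCCCTC matches the top strand at positions 50–57, 119–126.
The reverse primer's reverse complement is CGATGTAGA, matching at positions 173–181.
Each forward site pairs with the reverse site to give a product ending at position 181: sizes 132, 63 bp.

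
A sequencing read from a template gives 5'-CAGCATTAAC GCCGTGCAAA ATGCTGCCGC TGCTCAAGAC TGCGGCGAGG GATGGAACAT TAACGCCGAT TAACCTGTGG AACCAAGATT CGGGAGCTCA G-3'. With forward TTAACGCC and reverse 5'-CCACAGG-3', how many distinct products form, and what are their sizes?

Two products: 75 bp, 21 bp

The forward primer TTAACGCC matches the top strand at positions 6–13, 60–67.
The reverse primer's reverse complement is CCTGTGG, matching at positions 74–80.
Each forward site pairs with the reverse site to give a product ending at position 80: sizes 75, 21 bp.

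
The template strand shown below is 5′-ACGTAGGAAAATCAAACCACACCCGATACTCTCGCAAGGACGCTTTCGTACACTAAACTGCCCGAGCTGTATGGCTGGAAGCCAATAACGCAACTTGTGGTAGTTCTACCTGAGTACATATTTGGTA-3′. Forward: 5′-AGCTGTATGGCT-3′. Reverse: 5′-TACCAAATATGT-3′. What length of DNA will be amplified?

63 bp

The forward primer matches the template at positions 65–76.
Reverse complement of the reverse primer: ACATATTTGGTA. This occurs on the top strand at positions 116–127.
The product runs from position 65 to position 127, so its length is 127 − 65 + 1 = 63 bp.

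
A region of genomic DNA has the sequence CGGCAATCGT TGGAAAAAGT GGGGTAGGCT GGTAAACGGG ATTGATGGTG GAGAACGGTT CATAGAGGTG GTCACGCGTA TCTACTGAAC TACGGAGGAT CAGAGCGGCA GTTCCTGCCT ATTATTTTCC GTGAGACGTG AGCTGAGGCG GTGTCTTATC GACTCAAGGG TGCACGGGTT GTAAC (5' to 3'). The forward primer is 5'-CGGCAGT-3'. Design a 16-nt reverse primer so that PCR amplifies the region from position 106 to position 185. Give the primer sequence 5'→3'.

5'-GTTACAACCCGTGCAC-3'

The product's 3' end on the top strand is position 185.
The reverse primer anneals to the top strand over positions 170–185, i.e. to GTGCACGGGTTGTAAC.
Its sequence written 5'→3' is the reverse complement: GTTACAACCCGTGCAC.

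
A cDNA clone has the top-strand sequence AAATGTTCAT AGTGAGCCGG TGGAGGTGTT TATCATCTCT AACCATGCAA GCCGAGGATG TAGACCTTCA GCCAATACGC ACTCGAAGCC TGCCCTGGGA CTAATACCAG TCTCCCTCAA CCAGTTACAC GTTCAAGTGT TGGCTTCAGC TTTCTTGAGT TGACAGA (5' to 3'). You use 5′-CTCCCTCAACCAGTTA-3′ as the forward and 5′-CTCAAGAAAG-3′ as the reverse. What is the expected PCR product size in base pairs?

Scanning the template, CTCCCTCAACCAGTTA occurs at positions 112–127; this primer anneals to the bottom strand there with its 3' end pointing downstream.
The reverse primer's reverse complement is CTTTCTTGAG, which matches the template at positions 150–159.
Amplicon spans positions 112–159: 48 bp.

48 bp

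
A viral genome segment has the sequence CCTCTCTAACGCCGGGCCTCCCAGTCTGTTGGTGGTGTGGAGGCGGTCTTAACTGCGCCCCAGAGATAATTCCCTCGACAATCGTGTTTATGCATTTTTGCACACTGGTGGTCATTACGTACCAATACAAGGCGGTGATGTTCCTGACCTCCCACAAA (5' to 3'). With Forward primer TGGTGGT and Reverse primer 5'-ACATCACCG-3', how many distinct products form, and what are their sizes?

Two products: 112 bp, 36 bp

The forward primer TGGTGGT matches the top strand at positions 30–36, 106–112.
The reverse primer's reverse complement is CGGTGATGT, matching at positions 133–141.
Each forward site pairs with the reverse site to give a product ending at position 141: sizes 112, 36 bp.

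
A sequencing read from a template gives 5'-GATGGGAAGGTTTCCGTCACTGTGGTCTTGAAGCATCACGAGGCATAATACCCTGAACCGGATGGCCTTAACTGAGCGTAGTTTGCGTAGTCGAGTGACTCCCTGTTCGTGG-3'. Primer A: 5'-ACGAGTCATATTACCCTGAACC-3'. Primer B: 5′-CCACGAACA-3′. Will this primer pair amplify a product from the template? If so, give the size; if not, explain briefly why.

Primer A (ACGAGTCATATTACCCTGAACC) does not match the top strand, and its reverse complement GGTTCAGGGTAATATGACTCGT does not match either.
With no annealing site for primer A, no amplification occurs.

No product — primer A has no binding site in the template.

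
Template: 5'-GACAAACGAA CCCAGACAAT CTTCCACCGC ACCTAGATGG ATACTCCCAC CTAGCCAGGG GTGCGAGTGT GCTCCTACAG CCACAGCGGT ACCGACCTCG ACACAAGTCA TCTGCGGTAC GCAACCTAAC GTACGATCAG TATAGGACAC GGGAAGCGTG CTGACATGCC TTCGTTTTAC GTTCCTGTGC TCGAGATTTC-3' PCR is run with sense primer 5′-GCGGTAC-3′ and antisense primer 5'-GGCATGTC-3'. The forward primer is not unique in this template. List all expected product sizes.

85 bp, 57 bp

The forward primer GCGGTAC matches the top strand at positions 86–92, 114–120.
The reverse primer's reverse complement is GACATGCC, matching at positions 163–170.
Each forward site pairs with the reverse site to give a product ending at position 170: sizes 85, 57 bp.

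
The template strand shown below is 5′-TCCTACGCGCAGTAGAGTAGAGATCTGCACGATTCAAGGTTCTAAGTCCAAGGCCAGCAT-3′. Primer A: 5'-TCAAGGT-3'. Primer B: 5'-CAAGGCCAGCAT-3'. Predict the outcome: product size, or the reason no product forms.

Primer A (TCAAGGT) matches the top strand at positions 34–40 (3' end points downstream).
Primer B (CAAGGCCAGCAT) also matches the top strand directly, at positions 49–60 — its reverse complement ATGCTGGCCTTG is not present.
Both primers anneal to the bottom strand with 3' ends pointing the same way, so neither can prime synthesis back toward the other.

No product — both primers anneal to the same strand and extend in the same direction.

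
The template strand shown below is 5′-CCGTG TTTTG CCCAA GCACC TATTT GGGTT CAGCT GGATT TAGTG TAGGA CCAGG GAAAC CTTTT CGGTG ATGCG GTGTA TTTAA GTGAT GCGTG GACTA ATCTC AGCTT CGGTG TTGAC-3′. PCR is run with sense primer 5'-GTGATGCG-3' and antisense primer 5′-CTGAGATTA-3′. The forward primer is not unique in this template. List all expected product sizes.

The forward primer GTGATGCG matches the top strand at positions 68–75, 86–93.
The reverse primer's reverse complement is TAATCTCAG, matching at positions 99–107.
Each forward site pairs with the reverse site to give a product ending at position 107: sizes 40, 22 bp.

40 bp, 22 bp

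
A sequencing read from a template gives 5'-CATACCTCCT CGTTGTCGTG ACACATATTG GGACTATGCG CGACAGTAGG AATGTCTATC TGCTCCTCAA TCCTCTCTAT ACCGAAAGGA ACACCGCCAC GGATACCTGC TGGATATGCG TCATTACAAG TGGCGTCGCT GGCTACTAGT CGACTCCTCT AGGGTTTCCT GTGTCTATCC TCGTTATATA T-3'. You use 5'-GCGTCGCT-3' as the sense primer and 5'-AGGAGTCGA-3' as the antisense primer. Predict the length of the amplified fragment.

Forward primer GCGTCGCT is found on the top strand at positions 133–140.
Taking the reverse complement of AGGAGTCGA gives TCGACTCCT, found at positions 150–158 on the template; the primer anneals here to the top strand with its 3' end pointing upstream.
Amplicon spans positions 133–158: 26 bp.

26 bp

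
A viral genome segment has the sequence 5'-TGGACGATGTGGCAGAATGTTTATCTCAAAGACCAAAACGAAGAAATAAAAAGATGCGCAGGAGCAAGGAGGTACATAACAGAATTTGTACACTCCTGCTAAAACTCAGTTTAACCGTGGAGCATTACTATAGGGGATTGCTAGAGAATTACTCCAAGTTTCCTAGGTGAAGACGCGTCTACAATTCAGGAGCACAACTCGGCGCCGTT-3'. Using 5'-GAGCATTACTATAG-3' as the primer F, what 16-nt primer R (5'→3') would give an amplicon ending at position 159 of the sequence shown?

5'-ACTTGGAGTAATTCTC-3'

The forward primer binds at positions 120–133; the product's 3' end on the top strand is position 159.
The reverse primer anneals to the top strand over positions 144–159, i.e. to GAGAATTACTCCAAGT.
Its sequence written 5'→3' is the reverse complement: ACTTGGAGTAATTCTC.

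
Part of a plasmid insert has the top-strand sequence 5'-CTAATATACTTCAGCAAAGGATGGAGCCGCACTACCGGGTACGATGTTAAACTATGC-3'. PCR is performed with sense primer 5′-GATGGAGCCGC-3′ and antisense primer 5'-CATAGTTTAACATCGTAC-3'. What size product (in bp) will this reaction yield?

Scanning the template, GATGGAGCCGC occurs at positions 20–30; this primer anneals to the bottom strand there with its 3' end pointing downstream.
Reverse complement of the reverse primer: GTACGATGTTAAACTATG. This occurs on the top strand at positions 39–56.
Product length = (reverse-primer end) − (forward-primer start) + 1 = 56 − 20 + 1 = 37 bp.

37 bp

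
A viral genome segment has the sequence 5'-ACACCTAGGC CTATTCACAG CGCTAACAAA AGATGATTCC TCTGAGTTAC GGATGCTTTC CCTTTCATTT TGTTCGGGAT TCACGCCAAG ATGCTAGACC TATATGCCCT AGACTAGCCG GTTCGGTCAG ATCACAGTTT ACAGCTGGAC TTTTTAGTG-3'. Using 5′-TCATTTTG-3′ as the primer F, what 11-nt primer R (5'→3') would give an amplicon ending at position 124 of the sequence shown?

The forward primer binds at positions 65–72; the product's 3' end on the top strand is position 124.
The reverse primer anneals to the top strand over positions 114–124, i.e. to CTAGCCGGTTC.
Its sequence written 5'→3' is the reverse complement: GAACCGGCTAG.

5'-GAACCGGCTAG-3'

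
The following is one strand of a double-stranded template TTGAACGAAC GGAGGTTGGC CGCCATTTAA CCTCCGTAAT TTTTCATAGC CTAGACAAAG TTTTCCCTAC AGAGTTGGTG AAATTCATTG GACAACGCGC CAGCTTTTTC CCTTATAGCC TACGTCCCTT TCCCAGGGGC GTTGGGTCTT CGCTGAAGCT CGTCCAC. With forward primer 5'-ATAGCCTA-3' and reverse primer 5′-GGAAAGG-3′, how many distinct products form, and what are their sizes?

Two products: 88 bp, 19 bp

The forward primer ATAGCCTA matches the top strand at positions 46–53, 115–122.
The reverse primer's reverse complement is CCTTTCC, matching at positions 127–133.
Each forward site pairs with the reverse site to give a product ending at position 133: sizes 88, 19 bp.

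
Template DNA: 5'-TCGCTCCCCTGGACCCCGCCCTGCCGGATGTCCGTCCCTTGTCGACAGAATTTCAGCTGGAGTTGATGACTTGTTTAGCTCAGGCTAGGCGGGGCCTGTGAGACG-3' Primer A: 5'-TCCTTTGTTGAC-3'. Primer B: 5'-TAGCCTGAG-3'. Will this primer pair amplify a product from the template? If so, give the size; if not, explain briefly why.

No product — primer A has no binding site in the template.

Primer A (TCCTTTGTTGAC) does not match the top strand, and its reverse complement GTCAACAAAGGA does not match either.
With no annealing site for primer A, no amplification occurs.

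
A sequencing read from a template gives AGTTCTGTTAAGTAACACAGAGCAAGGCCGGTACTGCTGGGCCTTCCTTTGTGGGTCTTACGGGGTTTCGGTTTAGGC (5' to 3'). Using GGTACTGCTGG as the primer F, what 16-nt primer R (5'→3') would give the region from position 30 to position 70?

The product's 3' end on the top strand is position 70.
The reverse primer anneals to the top strand over positions 55–70, i.e. to GTCTTACGGGGTTTCG.
Its sequence written 5'→3' is the reverse complement: CGAAACCCCGTAAGAC.

5'-CGAAACCCCGTAAGAC-3'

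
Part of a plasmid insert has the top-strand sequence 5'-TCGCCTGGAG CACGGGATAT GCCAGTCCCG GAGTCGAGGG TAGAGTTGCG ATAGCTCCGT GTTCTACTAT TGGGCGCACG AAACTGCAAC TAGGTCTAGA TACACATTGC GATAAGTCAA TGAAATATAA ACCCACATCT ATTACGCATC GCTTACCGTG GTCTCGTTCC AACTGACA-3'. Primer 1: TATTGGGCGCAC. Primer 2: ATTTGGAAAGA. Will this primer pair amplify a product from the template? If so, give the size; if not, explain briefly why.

No product — primer 2 has no binding site in the template.

Primer 2 (ATTTGGAAAGA) does not match the top strand, and its reverse complement TCTTTCCAAAT does not match either.
With no annealing site for primer 2, no amplification occurs.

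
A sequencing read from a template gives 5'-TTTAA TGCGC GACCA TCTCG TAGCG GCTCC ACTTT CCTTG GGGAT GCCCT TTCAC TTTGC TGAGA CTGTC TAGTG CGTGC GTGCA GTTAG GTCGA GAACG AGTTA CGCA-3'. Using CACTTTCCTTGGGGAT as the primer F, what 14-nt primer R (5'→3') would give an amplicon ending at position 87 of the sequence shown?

5'-ACTGCACGCACGCA-3'

The forward primer binds at positions 30–45; the product's 3' end on the top strand is position 87.
The reverse primer anneals to the top strand over positions 74–87, i.e. to TGCGTGCGTGCAGT.
Its sequence written 5'→3' is the reverse complement: ACTGCACGCACGCA.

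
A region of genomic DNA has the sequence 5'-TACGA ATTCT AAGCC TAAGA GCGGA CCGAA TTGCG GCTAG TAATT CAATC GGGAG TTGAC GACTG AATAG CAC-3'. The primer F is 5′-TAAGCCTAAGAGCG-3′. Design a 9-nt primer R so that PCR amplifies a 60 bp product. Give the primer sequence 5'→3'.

The forward primer binds at positions 10–23, so a 60 bp product ends at position 10 + 60 − 1 = 69.
The reverse primer anneals to the top strand over positions 61–69, i.e. to GACTGAATA.
Its sequence written 5'→3' is the reverse complement: TATTCAGTC.

5'-TATTCAGTC-3'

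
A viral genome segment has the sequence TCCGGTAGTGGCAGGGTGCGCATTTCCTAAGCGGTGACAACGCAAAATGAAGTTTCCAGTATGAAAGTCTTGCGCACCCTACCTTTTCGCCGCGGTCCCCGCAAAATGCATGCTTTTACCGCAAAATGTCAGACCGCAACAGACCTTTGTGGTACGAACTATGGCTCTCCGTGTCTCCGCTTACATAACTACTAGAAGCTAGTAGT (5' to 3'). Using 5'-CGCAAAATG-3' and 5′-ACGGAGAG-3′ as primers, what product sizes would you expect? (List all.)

The forward primer CGCAAAATG matches the top strand at positions 41–49, 100–108, 120–128.
The reverse primer's reverse complement is CTCTCCGT, matching at positions 165–172.
Each forward site pairs with the reverse site to give a product ending at position 172: sizes 132, 73, 53 bp.

132 bp, 73 bp, 53 bp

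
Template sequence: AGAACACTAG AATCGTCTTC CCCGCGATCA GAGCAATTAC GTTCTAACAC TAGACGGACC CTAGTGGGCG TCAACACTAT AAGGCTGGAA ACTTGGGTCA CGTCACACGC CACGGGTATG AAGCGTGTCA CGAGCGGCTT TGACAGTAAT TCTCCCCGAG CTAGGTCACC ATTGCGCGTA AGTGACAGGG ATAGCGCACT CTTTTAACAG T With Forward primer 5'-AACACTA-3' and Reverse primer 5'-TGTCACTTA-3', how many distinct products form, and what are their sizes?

The forward primer AACACTA matches the top strand at positions 3–9, 46–52, 73–79.
The reverse primer's reverse complement is TAAGTGACA, matching at positions 179–187.
Each forward site pairs with the reverse site to give a product ending at position 187: sizes 185, 142, 115 bp.

Three products: 185 bp, 142 bp, 115 bp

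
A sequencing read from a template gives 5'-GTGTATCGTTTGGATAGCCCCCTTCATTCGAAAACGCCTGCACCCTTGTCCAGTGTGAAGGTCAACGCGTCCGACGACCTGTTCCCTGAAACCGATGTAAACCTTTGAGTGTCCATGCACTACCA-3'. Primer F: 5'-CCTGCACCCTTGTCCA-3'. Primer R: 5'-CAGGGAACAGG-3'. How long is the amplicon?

52 bp

Scanning the template, CCTGCACCCTTGTCCA occurs at positions 37–52; this primer anneals to the bottom strand there with its 3' end pointing downstream.
Reverse complement of the reverse primer: CCTGTTCCCTG. This occurs on the top strand at positions 78–88.
Amplicon spans positions 37–88: 52 bp.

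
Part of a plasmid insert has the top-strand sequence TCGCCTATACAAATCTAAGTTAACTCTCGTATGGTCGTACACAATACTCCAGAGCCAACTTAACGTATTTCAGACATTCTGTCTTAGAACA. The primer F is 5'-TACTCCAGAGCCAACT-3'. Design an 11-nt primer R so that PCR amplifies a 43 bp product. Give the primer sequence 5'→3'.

5'-CTAAGACAGAA-3'

The forward primer binds at positions 45–60, so a 43 bp product ends at position 45 + 43 − 1 = 87.
The reverse primer anneals to the top strand over positions 77–87, i.e. to TTCTGTCTTAG.
Its sequence written 5'→3' is the reverse complement: CTAAGACAGAA.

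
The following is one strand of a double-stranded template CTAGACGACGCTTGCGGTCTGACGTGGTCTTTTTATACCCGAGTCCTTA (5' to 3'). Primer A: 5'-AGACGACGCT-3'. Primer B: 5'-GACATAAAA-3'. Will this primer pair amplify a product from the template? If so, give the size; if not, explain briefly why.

No product — primer B has no binding site in the template.

Primer B (GACATAAAA) does not match the top strand, and its reverse complement TTTTATGTC does not match either.
With no annealing site for primer B, no amplification occurs.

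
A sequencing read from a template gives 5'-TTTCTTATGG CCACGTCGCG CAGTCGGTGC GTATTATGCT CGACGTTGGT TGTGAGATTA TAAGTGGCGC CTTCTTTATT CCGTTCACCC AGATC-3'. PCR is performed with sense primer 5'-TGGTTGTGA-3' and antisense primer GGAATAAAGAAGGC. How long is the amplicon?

36 bp

Scanning the template, TGGTTGTGA occurs at positions 47–55; this primer anneals to the bottom strand there with its 3' end pointing downstream.
Taking the reverse complement of GGAATAAAGAAGGC gives GCCTTCTTTATTCC, found at positions 69–82 on the template; the primer anneals here to the top strand with its 3' end pointing upstream.
Amplicon spans positions 47–82: 36 bp.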